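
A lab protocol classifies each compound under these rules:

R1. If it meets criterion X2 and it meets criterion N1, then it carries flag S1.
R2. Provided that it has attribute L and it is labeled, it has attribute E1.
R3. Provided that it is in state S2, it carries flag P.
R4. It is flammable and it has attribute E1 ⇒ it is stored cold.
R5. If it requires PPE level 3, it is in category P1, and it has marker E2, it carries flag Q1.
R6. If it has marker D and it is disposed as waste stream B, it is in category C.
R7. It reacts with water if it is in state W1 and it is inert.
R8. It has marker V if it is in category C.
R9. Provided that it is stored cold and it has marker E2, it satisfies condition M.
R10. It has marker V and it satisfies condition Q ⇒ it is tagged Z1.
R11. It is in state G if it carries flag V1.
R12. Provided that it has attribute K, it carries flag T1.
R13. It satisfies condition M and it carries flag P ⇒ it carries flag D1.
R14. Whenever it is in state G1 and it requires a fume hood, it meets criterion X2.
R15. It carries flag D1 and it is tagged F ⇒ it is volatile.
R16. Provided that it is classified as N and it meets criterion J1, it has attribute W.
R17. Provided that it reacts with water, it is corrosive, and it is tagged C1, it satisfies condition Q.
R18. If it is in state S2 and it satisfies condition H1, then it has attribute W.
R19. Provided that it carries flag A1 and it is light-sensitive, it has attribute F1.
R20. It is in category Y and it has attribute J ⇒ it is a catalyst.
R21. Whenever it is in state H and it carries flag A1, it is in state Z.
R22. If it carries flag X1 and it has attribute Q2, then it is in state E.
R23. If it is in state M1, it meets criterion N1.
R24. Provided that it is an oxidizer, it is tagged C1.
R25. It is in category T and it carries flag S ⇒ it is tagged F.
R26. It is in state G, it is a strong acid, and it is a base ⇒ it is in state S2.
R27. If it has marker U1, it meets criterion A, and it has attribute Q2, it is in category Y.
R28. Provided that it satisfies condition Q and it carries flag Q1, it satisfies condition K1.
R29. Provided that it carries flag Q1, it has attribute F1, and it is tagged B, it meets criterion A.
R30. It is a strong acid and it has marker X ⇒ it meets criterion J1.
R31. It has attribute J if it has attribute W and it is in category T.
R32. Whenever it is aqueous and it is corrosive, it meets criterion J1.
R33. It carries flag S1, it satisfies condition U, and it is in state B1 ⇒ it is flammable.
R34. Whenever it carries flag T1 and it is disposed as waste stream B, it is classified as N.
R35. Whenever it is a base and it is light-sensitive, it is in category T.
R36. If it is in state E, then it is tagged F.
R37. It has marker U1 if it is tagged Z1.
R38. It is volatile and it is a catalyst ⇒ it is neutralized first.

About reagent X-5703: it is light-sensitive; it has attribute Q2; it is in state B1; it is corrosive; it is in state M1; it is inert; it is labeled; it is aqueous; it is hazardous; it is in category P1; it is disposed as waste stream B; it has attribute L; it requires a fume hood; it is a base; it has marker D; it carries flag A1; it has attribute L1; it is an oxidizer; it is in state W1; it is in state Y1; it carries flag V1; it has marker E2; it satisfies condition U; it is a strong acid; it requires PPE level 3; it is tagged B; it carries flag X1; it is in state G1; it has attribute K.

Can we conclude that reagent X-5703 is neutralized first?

Yes

By R2 (it has attribute L, it is labeled): it has attribute E1.
By R5 (it requires PPE level 3, it is in category P1, it has marker E2): it carries flag Q1.
By R6 (it has marker D, it is disposed as waste stream B): it is in category C.
By R7 (it is in state W1, it is inert): it reacts with water.
By R8 (it is in category C): it has marker V.
By R11 (it carries flag V1): it is in state G.
By R12 (it has attribute K): it carries flag T1.
By R14 (it is in state G1, it requires a fume hood): it meets criterion X2.
By R19 (it carries flag A1, it is light-sensitive): it has attribute F1.
By R22 (it carries flag X1, it has attribute Q2): it is in state E.
By R23 (it is in state M1): it meets criterion N1.
By R24 (it is an oxidizer): it is tagged C1.
By R26 (it is in state G, it is a strong acid, it is a base): it is in state S2.
By R29 (it carries flag Q1, it has attribute F1, it is tagged B): it meets criterion A.
By R32 (it is aqueous, it is corrosive): it meets criterion J1.
By R34 (it carries flag T1, it is disposed as waste stream B): it is classified as N.
By R35 (it is a base, it is light-sensitive): it is in category T.
By R36 (it is in state E): it is tagged F.
By R1 (it meets criterion X2, it meets criterion N1): it carries flag S1.
By R3 (it is in state S2): it carries flag P.
By R16 (it is classified as N, it meets criterion J1): it has attribute W.
By R17 (it reacts with water, it is corrosive, it is tagged C1): it satisfies condition Q.
By R31 (it has attribute W, it is in category T): it has attribute J.
By R33 (it carries flag S1, it satisfies condition U, it is in state B1): it is flammable.
By R4 (it is flammable, it has attribute E1): it is stored cold.
By R9 (it is stored cold, it has marker E2): it satisfies condition M.
By R10 (it has marker V, it satisfies condition Q): it is tagged Z1.
By R13 (it satisfies condition M, it carries flag P): it carries flag D1.
By R15 (it carries flag D1, it is tagged F): it is volatile.
By R37 (it is tagged Z1): it has marker U1.
By R27 (it has marker U1, it meets criterion A, it has attribute Q2): it is in category Y.
By R20 (it is in category Y, it has attribute J): it is a catalyst.
By R38 (it is volatile, it is a catalyst): it is neutralized first.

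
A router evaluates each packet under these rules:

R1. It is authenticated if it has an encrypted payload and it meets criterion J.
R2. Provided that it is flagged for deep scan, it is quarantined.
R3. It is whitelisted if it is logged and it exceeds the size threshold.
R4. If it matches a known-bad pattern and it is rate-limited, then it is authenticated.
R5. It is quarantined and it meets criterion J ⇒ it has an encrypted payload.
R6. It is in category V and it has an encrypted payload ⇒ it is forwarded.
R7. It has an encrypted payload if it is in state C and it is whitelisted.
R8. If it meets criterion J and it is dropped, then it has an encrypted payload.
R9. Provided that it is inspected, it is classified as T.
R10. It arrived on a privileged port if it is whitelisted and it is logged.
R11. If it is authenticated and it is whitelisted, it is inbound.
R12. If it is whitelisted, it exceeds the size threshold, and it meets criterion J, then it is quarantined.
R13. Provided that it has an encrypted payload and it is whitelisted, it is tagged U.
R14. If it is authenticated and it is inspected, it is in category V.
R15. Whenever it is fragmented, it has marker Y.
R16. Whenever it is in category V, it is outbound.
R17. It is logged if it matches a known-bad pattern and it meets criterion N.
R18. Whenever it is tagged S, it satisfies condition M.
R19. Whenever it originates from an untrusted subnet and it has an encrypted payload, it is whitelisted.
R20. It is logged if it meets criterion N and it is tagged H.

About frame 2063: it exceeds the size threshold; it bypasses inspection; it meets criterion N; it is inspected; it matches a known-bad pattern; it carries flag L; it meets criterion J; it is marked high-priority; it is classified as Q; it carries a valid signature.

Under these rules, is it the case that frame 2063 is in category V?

Yes

By R17 (it matches a known-bad pattern, it meets criterion N): it is logged.
By R3 (it is logged, it exceeds the size threshold): it is whitelisted.
By R12 (it is whitelisted, it exceeds the size threshold, it meets criterion J): it is quarantined.
By R5 (it is quarantined, it meets criterion J): it has an encrypted payload.
By R1 (it has an encrypted payload, it meets criterion J): it is authenticated.
By R14 (it is authenticated, it is inspected): it is in category V.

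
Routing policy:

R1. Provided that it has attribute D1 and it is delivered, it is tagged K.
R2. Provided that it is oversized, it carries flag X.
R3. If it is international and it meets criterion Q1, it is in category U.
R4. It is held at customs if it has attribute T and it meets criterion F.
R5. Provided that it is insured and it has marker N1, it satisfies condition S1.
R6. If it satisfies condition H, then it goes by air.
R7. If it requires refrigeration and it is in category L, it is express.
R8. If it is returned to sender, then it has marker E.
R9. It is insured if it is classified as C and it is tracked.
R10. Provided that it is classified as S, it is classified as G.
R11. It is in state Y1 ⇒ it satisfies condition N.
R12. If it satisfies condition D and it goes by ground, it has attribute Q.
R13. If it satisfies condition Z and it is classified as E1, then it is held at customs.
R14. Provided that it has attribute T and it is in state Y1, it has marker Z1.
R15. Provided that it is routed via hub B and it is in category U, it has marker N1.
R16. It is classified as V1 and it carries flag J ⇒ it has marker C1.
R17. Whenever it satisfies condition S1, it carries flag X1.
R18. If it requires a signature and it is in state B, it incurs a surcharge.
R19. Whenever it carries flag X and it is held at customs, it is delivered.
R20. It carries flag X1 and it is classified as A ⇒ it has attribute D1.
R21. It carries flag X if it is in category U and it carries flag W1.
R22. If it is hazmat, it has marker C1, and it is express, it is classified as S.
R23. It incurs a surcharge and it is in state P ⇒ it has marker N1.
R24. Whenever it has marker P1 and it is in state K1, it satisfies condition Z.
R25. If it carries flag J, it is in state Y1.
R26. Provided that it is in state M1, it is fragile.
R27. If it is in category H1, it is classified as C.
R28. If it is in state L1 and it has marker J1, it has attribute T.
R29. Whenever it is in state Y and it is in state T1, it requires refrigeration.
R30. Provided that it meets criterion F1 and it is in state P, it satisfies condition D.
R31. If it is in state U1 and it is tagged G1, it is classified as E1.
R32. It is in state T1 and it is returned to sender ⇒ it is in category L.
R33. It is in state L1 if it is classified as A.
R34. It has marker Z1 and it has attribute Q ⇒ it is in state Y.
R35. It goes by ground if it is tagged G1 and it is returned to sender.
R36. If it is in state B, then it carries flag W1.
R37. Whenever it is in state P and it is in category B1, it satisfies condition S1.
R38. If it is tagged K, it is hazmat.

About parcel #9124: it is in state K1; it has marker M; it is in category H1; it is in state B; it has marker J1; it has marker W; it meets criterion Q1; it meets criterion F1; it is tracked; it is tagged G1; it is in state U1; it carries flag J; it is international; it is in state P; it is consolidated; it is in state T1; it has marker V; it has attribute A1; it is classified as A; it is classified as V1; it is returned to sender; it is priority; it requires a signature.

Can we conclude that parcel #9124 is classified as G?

Forward chaining from the given facts derives: is in category U, has marker E, has marker C1, incurs a surcharge, has marker N1, is in state Y1, is classified as C, satisfies condition D, is classified as E1, is in category L, is in state L1, goes by ground, carries flag W1, is insured, satisfies condition N, has attribute Q, carries flag X, has attribute T, satisfies condition S1, has marker Z1, carries flag X1, has attribute D1, is in state Y, requires refrigeration, is express.
The only rule concluding "it is classified as G" is R10, which needs "it is classified as S"; that is never established.

No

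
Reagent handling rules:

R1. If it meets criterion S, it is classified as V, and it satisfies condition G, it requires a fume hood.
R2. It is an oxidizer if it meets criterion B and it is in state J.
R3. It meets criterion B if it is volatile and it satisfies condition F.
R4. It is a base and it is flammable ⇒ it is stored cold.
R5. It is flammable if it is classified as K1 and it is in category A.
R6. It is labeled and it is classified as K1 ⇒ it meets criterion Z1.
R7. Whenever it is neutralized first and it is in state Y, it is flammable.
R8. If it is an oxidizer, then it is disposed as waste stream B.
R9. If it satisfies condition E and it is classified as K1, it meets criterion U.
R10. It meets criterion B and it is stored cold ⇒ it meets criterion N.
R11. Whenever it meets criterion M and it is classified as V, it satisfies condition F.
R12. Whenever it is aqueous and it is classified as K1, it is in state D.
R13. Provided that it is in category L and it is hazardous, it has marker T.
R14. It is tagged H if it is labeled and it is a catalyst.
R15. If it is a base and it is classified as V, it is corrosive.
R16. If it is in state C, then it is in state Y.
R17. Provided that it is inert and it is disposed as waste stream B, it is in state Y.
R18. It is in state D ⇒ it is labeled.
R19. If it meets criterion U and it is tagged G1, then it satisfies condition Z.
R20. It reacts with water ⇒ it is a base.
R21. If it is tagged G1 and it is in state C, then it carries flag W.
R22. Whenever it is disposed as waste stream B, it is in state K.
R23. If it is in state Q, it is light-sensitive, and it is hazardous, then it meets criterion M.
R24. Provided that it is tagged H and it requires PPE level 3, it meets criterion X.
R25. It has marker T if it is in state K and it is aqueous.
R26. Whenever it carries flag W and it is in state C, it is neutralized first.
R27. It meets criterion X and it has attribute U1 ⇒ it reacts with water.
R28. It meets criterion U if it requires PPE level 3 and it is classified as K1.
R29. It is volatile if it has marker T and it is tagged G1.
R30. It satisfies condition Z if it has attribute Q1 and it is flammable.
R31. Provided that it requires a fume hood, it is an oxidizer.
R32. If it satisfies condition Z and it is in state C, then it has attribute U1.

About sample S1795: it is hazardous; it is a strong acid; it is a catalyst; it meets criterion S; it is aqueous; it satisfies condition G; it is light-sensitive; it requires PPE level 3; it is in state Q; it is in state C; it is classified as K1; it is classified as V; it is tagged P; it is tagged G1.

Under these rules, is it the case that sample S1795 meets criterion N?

By R1 (it meets criterion S, it is classified as V, it satisfies condition G): it requires a fume hood.
By R12 (it is aqueous, it is classified as K1): it is in state D.
By R16 (it is in state C): it is in state Y.
By R18 (it is in state D): it is labeled.
By R21 (it is tagged G1, it is in state C): it carries flag W.
By R23 (it is in state Q, it is light-sensitive, it is hazardous): it meets criterion M.
By R26 (it carries flag W, it is in state C): it is neutralized first.
By R28 (it requires PPE level 3, it is classified as K1): it meets criterion U.
By R31 (it requires a fume hood): it is an oxidizer.
By R7 (it is neutralized first, it is in state Y): it is flammable.
By R8 (it is an oxidizer): it is disposed as waste stream B.
By R11 (it meets criterion M, it is classified as V): it satisfies condition F.
By R14 (it is labeled, it is a catalyst): it is tagged H.
By R19 (it meets criterion U, it is tagged G1): it satisfies condition Z.
By R22 (it is disposed as waste stream B): it is in state K.
By R24 (it is tagged H, it requires PPE level 3): it meets criterion X.
By R25 (it is in state K, it is aqueous): it has marker T.
By R29 (it has marker T, it is tagged G1): it is volatile.
By R32 (it satisfies condition Z, it is in state C): it has attribute U1.
By R3 (it is volatile, it satisfies condition F): it meets criterion B.
By R27 (it meets criterion X, it has attribute U1): it reacts with water.
By R20 (it reacts with water): it is a base.
By R4 (it is a base, it is flammable): it is stored cold.
By R10 (it meets criterion B, it is stored cold): it meets criterion N.

Yes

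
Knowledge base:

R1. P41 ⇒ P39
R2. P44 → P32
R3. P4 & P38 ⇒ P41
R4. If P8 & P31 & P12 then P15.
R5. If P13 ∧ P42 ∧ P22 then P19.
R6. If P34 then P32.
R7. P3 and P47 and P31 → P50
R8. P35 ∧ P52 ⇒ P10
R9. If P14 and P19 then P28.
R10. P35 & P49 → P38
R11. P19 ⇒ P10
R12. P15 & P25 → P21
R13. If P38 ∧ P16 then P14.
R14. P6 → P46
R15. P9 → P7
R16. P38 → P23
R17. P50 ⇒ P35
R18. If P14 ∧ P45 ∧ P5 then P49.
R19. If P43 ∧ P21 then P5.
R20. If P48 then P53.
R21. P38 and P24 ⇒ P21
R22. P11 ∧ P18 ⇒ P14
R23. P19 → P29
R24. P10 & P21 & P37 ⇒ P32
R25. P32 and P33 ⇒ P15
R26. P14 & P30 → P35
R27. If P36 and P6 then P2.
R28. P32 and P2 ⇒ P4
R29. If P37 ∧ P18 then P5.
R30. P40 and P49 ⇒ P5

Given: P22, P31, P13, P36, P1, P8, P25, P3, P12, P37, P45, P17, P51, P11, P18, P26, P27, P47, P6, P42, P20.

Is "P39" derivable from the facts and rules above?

P15  (by R4: P8, P31, P12)
P19  (by R5: P13, P42, P22)
P50  (by R7: P3, P47, P31)
P10  (by R11: P19)
P21  (by R12: P15, P25)
P35  (by R17: P50)
P14  (by R22: P11, P18)
P32  (by R24: P10, P21, P37)
P2  (by R27: P36, P6)
P4  (by R28: P32, P2)
P5  (by R29: P37, P18)
P49  (by R18: P14, P45, P5)
P38  (by R10: P35, P49)
P41  (by R3: P4, P38)
P39  (by R1: P41)

Yes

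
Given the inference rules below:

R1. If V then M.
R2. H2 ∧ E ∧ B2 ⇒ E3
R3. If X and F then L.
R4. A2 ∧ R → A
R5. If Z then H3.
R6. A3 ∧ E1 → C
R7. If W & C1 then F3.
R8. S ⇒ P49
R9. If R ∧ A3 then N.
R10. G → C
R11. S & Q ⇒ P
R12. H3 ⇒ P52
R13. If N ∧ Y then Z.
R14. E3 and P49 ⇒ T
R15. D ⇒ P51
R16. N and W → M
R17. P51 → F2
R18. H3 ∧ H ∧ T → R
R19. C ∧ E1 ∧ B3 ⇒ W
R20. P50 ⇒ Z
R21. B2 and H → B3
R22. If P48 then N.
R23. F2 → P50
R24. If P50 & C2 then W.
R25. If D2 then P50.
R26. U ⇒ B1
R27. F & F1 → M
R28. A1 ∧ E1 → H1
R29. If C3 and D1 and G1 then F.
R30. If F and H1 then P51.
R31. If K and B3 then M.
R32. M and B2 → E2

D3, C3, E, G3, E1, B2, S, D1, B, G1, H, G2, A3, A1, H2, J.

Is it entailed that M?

Yes

E3  (by R2: H2, E, B2)
C  (by R6: A3, E1)
P49  (by R8: S)
T  (by R14: E3, P49)
B3  (by R21: B2, H)
H1  (by R28: A1, E1)
F  (by R29: C3, D1, G1)
P51  (by R30: F, H1)
F2  (by R17: P51)
W  (by R19: C, E1, B3)
P50  (by R23: F2)
Z  (by R20: P50)
H3  (by R5: Z)
R  (by R18: H3, H, T)
N  (by R9: R, A3)
M  (by R16: N, W)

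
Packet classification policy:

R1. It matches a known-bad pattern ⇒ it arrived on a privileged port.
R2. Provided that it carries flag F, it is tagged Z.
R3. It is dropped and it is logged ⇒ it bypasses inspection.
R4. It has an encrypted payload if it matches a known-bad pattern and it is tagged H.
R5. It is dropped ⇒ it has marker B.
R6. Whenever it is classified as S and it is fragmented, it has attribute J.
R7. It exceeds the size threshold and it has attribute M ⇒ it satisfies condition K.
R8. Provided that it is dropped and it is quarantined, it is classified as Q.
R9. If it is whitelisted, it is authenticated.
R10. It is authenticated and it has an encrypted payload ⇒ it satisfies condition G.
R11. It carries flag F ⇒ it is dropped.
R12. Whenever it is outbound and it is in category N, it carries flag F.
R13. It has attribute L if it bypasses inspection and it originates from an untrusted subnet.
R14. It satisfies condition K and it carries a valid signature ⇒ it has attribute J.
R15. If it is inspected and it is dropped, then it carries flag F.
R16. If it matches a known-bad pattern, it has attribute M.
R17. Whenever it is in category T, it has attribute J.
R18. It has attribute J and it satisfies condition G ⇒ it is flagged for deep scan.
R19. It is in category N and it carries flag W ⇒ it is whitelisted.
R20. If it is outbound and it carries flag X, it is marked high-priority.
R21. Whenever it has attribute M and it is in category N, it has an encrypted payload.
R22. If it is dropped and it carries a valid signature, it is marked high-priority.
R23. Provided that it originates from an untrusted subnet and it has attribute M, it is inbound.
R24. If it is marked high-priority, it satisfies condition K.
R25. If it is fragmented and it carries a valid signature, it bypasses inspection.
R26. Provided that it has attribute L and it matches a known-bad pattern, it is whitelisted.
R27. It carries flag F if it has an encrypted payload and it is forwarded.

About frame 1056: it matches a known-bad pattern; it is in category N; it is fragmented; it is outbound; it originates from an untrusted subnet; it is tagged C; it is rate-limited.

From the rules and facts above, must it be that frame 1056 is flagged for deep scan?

No

Forward chaining from the given facts derives: arrived on a privileged port, carries flag F, has attribute M, has an encrypted payload, is inbound, is tagged Z, is dropped, has marker B.
The only rule concluding "it is flagged for deep scan" is R18, which needs "it has attribute J"; that is never established.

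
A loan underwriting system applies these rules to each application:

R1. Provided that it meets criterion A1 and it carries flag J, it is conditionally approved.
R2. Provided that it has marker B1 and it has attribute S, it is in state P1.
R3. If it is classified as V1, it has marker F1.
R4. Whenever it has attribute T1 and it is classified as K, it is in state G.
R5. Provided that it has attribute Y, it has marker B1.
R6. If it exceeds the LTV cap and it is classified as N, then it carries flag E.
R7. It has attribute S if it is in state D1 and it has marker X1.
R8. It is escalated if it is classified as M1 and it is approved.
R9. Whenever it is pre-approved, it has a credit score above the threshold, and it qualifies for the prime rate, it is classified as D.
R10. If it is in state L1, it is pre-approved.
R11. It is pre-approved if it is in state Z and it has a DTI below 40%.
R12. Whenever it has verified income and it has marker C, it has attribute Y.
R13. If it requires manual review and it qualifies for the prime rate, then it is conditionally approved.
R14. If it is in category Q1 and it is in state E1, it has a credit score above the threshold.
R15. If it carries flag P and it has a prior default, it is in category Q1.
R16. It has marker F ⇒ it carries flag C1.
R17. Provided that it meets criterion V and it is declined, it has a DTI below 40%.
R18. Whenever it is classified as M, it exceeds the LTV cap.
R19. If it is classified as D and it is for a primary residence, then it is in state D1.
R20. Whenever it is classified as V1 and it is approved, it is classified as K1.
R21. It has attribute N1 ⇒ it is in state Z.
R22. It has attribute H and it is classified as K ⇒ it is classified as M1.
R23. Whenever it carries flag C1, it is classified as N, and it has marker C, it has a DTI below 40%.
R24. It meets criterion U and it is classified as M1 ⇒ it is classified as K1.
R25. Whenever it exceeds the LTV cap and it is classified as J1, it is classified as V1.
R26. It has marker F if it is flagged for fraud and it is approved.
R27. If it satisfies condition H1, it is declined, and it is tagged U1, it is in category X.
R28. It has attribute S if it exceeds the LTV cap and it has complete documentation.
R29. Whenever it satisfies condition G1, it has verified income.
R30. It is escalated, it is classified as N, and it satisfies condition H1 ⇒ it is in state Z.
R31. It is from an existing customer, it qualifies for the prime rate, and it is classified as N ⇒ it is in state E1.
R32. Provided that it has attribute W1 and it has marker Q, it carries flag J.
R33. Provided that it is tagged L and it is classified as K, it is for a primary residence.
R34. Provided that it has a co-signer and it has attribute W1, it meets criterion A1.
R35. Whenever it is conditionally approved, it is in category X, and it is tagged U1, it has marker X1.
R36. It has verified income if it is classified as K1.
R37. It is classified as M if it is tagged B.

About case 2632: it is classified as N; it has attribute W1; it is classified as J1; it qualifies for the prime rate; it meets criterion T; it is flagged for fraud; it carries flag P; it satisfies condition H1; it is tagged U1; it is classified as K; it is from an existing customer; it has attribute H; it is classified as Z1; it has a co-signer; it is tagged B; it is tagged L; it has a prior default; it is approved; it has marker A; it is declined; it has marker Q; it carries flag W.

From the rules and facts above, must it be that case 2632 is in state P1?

Forward chaining from the given facts derives: is in category Q1, is classified as M1, has marker F, is in category X, is in state E1, carries flag J, is for a primary residence, meets criterion A1, is classified as M, is conditionally approved, is escalated, has a credit score above the threshold, carries flag C1, exceeds the LTV cap, is classified as V1, is in state Z, has marker X1, has marker F1, carries flag E, is classified as K1, has verified income.
The only rule concluding "it is in state P1" is R2, which needs "it has marker B1"; that is never established.

No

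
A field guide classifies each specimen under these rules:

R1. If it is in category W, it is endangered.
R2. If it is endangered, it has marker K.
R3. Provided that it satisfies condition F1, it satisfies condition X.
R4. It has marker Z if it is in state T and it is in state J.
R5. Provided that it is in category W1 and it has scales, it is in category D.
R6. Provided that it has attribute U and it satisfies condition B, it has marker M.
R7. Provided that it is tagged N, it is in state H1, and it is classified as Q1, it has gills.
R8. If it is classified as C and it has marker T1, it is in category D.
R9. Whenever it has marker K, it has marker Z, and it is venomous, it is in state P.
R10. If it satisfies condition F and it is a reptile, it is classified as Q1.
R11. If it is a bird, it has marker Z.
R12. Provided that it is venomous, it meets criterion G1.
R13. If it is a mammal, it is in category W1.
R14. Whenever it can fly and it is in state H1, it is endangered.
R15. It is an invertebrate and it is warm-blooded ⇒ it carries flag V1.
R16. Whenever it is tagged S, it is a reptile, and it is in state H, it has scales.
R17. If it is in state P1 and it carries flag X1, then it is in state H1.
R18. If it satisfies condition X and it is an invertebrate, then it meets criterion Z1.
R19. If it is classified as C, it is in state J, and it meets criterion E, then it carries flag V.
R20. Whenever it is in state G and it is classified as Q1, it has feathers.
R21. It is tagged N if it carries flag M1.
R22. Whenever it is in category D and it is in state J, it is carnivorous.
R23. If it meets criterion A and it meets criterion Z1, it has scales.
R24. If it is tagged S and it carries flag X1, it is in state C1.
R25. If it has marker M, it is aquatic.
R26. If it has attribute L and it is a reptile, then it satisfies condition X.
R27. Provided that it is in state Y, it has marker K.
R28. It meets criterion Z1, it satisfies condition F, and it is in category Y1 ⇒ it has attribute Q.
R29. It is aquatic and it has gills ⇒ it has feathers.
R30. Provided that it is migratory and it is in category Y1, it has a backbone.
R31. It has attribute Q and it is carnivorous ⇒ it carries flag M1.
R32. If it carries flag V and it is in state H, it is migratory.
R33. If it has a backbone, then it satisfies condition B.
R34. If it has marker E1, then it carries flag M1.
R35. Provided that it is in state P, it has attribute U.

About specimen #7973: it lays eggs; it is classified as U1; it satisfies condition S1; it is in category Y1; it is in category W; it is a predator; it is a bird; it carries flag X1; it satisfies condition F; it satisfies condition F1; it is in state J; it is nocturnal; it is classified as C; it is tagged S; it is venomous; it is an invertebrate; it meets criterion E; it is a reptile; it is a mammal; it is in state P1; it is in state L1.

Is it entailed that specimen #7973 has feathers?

Forward chaining from the given facts derives: is endangered, has marker K, satisfies condition X, is classified as Q1, has marker Z, meets criterion G1, is in category W1, is in state H1, meets criterion Z1, carries flag V, is in state C1, has attribute Q, is in state P, has attribute U.
Rules concluding "it has feathers": R20 needs "it is in state G"; R29 needs "it is aquatic" — none of these are established.

No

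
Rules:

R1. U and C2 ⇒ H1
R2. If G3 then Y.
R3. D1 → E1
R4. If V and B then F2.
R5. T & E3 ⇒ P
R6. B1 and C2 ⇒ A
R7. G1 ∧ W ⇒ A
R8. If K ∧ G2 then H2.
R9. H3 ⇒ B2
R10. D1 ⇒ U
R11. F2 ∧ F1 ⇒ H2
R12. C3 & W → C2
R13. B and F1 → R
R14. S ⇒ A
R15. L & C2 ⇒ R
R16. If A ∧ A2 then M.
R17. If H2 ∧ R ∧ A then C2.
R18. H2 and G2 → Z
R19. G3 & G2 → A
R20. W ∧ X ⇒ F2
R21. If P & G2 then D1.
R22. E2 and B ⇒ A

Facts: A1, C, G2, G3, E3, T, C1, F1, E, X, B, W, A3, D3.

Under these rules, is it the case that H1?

Yes

P  (by R5: T, E3)
R  (by R13: B, F1)
A  (by R19: G3, G2)
F2  (by R20: W, X)
D1  (by R21: P, G2)
U  (by R10: D1)
H2  (by R11: F2, F1)
C2  (by R17: H2, R, A)
H1  (by R1: U, C2)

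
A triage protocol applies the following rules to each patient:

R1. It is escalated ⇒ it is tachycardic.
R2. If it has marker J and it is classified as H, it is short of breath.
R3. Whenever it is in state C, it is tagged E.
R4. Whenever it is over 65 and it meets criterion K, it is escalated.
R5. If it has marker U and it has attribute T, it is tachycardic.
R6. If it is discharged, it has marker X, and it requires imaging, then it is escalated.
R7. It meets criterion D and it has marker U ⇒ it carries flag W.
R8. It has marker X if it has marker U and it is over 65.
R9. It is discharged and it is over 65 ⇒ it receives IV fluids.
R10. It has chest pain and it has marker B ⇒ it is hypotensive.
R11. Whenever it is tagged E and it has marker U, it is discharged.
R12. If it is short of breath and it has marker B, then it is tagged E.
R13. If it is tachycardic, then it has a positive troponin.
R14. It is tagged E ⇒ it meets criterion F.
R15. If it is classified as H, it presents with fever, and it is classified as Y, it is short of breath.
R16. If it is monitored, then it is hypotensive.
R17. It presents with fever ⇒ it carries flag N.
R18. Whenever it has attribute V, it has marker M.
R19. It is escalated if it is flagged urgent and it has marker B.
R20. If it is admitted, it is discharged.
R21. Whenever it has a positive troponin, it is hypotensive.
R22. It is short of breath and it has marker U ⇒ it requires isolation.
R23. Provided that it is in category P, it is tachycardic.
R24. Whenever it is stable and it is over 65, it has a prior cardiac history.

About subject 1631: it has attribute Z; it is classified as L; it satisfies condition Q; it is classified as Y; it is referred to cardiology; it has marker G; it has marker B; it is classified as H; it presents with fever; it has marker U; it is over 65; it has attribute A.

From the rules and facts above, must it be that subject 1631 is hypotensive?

No

Forward chaining from the given facts derives: has marker X, is short of breath, carries flag N, requires isolation, is tagged E, meets criterion F, is discharged, receives IV fluids.
Rules concluding "it is hypotensive": R10 needs "it has chest pain"; R16 needs "it is monitored"; R21 needs "it has a positive troponin" — none of these are established.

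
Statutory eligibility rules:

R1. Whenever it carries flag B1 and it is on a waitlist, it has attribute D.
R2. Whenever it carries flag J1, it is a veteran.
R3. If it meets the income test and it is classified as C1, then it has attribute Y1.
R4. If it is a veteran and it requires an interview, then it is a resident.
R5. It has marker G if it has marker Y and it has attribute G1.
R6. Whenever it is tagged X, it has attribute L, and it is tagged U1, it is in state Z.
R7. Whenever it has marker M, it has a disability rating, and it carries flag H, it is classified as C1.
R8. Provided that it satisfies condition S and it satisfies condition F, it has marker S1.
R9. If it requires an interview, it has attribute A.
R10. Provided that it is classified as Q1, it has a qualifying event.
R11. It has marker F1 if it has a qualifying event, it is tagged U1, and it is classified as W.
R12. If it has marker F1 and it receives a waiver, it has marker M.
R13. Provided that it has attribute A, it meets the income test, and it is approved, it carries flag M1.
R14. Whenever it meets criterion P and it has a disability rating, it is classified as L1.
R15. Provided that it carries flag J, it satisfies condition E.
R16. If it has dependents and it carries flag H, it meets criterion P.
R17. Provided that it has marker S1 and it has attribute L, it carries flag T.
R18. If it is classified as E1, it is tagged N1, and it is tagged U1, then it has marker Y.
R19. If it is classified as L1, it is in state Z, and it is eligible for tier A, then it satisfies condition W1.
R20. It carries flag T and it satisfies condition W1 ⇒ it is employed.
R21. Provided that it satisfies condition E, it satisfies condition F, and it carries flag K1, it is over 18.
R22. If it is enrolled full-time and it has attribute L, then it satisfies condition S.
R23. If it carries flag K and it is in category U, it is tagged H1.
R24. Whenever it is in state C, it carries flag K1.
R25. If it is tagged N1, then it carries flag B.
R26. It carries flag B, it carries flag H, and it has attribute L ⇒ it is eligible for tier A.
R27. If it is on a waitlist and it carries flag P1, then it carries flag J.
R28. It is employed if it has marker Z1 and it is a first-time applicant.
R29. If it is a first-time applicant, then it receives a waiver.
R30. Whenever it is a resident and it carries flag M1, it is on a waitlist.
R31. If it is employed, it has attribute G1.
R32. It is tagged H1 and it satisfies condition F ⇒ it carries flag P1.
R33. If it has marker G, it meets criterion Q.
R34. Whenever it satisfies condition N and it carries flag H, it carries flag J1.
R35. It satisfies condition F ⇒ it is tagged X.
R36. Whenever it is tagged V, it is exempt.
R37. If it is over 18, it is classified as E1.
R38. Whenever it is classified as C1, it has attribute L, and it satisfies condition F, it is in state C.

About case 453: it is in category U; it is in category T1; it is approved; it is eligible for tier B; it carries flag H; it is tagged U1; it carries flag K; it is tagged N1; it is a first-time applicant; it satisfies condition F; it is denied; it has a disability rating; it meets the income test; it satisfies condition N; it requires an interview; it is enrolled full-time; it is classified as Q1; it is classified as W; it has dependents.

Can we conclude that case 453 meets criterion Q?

No

Forward chaining from the given facts derives: has attribute A, has a qualifying event, has marker F1, carries flag M1, meets criterion P, is tagged H1, carries flag B, receives a waiver, carries flag P1, carries flag J1, is tagged X, is a veteran, is a resident, has marker M, is classified as L1, is on a waitlist, is classified as C1, carries flag J, has attribute Y1, satisfies condition E.
The only rule concluding "it meets criterion Q" is R33, which needs "it has marker G"; that is never established.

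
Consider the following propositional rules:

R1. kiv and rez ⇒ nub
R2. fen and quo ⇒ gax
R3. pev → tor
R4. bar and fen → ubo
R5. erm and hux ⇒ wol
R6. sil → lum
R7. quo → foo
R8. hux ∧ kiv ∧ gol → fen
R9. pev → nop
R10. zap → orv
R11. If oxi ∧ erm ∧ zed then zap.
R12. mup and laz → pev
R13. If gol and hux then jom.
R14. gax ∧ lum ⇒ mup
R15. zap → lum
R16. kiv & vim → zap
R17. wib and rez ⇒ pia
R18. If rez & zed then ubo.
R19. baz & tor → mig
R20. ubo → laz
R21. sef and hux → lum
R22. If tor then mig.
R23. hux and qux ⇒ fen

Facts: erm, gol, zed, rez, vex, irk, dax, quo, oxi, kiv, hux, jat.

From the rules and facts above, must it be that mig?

fen  (by R8: hux, kiv, gol)
zap  (by R11: oxi, erm, zed)
lum  (by R15: zap)
ubo  (by R18: rez, zed)
laz  (by R20: ubo)
gax  (by R2: fen, quo)
mup  (by R14: gax, lum)
pev  (by R12: mup, laz)
tor  (by R3: pev)
mig  (by R22: tor)

Yes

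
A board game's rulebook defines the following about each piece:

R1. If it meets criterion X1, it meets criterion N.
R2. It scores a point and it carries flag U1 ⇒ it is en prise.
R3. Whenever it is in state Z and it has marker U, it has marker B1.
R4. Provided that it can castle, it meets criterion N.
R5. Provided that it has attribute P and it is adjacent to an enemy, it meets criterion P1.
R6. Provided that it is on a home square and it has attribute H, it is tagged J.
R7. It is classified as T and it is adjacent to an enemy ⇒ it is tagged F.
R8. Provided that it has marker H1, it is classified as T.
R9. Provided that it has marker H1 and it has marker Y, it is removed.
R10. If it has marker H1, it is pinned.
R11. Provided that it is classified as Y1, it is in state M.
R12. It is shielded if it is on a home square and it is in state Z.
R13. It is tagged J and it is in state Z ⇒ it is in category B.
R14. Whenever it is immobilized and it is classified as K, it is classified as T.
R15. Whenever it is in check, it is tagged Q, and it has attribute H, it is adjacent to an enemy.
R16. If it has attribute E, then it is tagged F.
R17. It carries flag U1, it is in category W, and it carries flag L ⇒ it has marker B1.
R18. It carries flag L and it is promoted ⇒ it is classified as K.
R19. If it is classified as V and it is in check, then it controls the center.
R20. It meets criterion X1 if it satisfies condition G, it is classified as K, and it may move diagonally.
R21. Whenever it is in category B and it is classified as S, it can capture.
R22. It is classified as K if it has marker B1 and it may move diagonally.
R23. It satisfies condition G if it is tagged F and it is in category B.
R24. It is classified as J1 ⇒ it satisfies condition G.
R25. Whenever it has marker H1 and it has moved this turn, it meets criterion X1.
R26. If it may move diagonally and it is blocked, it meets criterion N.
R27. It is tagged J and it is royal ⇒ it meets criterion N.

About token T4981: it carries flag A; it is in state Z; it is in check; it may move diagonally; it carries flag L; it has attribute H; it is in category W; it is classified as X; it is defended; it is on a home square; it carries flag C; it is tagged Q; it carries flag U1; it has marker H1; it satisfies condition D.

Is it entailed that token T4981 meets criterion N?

By R6 (it is on a home square, it has attribute H): it is tagged J.
By R8 (it has marker H1): it is classified as T.
By R13 (it is tagged J, it is in state Z): it is in category B.
By R15 (it is in check, it is tagged Q, it has attribute H): it is adjacent to an enemy.
By R17 (it carries flag U1, it is in category W, it carries flag L): it has marker B1.
By R22 (it has marker B1, it may move diagonally): it is classified as K.
By R7 (it is classified as T, it is adjacent to an enemy): it is tagged F.
By R23 (it is tagged F, it is in category B): it satisfies condition G.
By R20 (it satisfies condition G, it is classified as K, it may move diagonally): it meets criterion X1.
By R1 (it meets criterion X1): it meets criterion N.

Yes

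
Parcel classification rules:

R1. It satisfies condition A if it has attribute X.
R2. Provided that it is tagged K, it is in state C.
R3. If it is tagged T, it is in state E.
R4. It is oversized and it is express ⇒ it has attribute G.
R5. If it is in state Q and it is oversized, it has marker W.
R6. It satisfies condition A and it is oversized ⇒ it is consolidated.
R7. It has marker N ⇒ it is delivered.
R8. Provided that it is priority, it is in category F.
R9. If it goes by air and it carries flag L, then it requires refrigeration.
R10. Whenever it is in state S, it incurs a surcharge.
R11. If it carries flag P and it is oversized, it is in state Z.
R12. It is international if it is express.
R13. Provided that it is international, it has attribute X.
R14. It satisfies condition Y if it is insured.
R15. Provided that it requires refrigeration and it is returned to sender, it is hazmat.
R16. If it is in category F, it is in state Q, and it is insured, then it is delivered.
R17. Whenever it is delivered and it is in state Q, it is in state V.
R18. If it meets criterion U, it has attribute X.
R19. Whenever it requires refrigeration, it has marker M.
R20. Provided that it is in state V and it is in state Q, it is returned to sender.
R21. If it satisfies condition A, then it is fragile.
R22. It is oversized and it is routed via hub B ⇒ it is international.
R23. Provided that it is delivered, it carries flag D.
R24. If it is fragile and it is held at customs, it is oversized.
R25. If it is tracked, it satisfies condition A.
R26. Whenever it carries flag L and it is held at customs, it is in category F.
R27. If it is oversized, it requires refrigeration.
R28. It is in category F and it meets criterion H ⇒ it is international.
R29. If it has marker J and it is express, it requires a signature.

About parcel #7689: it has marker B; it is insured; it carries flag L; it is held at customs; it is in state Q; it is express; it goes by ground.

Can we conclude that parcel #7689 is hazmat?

Yes

By R12 (it is express): it is international.
By R13 (it is international): it has attribute X.
By R26 (it carries flag L, it is held at customs): it is in category F.
By R1 (it has attribute X): it satisfies condition A.
By R16 (it is in category F, it is in state Q, it is insured): it is delivered.
By R17 (it is delivered, it is in state Q): it is in state V.
By R20 (it is in state V, it is in state Q): it is returned to sender.
By R21 (it satisfies condition A): it is fragile.
By R24 (it is fragile, it is held at customs): it is oversized.
By R27 (it is oversized): it requires refrigeration.
By R15 (it requires refrigeration, it is returned to sender): it is hazmat.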